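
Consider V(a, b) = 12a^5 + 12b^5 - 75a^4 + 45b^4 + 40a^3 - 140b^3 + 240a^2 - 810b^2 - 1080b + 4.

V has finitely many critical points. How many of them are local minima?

4

V separates as a function of a plus a function of b, so ∇V=0 decouples.
∂V/∂a = 60a(a - 4)(a - 2)(a + 1) = 0 at a ∈ {-1, 0, 2, 4}; ∂V/∂b = 60(b - 3)(b + 1)(b + 2)(b + 3) = 0 at b ∈ {-3, -2, -1, 3}.
The Hessian is diagonal: diag(V_aa, V_bb). Second derivatives: V_aa(-1)=-900, V_aa(0)=480, V_aa(2)=-720, V_aa(4)=2400; V_bb(-3)=-720, V_bb(-2)=300, V_bb(-1)=-480, V_bb(3)=7200.
Local minima occur where both diagonal entries positive: (0, -2), (0, 3), (4, -2), (4, 3). Count: 4.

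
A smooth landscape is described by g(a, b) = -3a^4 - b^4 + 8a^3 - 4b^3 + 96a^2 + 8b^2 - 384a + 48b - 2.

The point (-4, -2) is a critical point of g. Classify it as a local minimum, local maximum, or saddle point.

The mixed partial ∂²g/∂a∂b is 0, so the Hessian at any point is diag(g_aa, g_bb) = diag(12(-3a^2 + 4a + 16), 4(-3b^2 - 6b + 4)).
At (-4, -2): H = diag(-576, 16).
The eigenvalues have opposite signs, so H is indefinite: a saddle point.

saddle point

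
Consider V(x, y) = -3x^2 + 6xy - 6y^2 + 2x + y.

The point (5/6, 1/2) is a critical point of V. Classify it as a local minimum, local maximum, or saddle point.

The Hessian of V is constant: H = [[-6, 6], [6, -12]].
det(H) = (-6)·(-12) − 6² = 36.
det(H) > 0 and tr(H) = -18 < 0, so H is negative definite and the point is a local maximum.

local maximum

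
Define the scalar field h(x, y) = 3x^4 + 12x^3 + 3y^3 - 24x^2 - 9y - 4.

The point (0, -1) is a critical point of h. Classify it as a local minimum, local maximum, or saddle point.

The mixed partial ∂²h/∂x∂y is 0, so the Hessian at any point is diag(h_xx, h_yy) = diag(12(3x^2 + 6x - 4), 18y).
At (0, -1): H = diag(-48, -18).
Both eigenvalues are negative, so H is negative definite: a local maximum.

local maximum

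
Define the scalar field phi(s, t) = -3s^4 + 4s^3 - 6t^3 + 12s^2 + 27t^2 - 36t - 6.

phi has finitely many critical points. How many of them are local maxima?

phi separates as a function of s plus a function of t, so ∇phi=0 decouples.
∂phi/∂s = -12s(s - 2)(s + 1) = 0 at s ∈ {-1, 0, 2}; ∂phi/∂t = -18(t - 2)(t - 1) = 0 at t ∈ {1, 2}.
The Hessian is diagonal: diag(phi_ss, phi_tt). Second derivatives: phi_ss(-1)=-36, phi_ss(0)=24, phi_ss(2)=-72; phi_tt(1)=18, phi_tt(2)=-18.
Local maxima occur where both diagonal entries negative: (-1, 2), (2, 2). Count: 2.

2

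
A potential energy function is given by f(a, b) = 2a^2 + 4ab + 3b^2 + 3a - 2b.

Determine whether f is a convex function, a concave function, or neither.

f is quadratic, so its Hessian is the constant matrix H = [[4, 4], [4, 6]].
det(H) = 8, tr(H) = 10.
det(H) > 0 and tr(H) > 0, so H is positive definite everywhere: convex.

convex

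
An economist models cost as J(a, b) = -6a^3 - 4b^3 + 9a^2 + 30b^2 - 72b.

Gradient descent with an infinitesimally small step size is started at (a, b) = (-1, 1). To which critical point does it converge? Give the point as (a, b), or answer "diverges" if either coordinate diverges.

(0, 2)

J is separable, so gradient descent decouples: a follows -∂J/∂a, b follows -∂J/∂b.
∂J/∂a = -18a(a - 1); at a=-1 this is -36, so a increases.
∂J/∂b = -12(b - 3)(b - 2); at b=1 this is -24, so b increases.
a converges to its nearest critical value 0 (a local min of the a-part); b converges to 2. The iterate converges to (0, 2).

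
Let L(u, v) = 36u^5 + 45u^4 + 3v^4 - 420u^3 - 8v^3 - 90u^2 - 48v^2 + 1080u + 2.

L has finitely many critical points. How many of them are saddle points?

6

L separates as a function of u plus a function of v, so ∇L=0 decouples.
∂L/∂u = 180(u - 2)(u - 1)(u + 1)(u + 3) = 0 at u ∈ {-3, -1, 1, 2}; ∂L/∂v = 12v(v - 4)(v + 2) = 0 at v ∈ {-2, 0, 4}.
The Hessian is diagonal: diag(L_uu, L_vv). Second derivatives: L_uu(-3)=-7200, L_uu(-1)=2160, L_uu(1)=-1440, L_uu(2)=2700; L_vv(-2)=144, L_vv(0)=-96, L_vv(4)=288.
Saddle points occur where the two diagonal entries have opposite signs: (-3, -2), (-3, 4), (-1, 0), (1, -2), (1, 4), (2, 0). Count: 6.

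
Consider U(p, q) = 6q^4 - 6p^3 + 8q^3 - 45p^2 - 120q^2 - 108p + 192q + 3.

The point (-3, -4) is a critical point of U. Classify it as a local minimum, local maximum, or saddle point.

The mixed partial ∂²U/∂p∂q is 0, so the Hessian at any point is diag(U_pp, U_qq) = diag(-18(2p + 5), 24(3q^2 + 2q - 10)).
At (-3, -4): H = diag(18, 720).
Both eigenvalues are positive, so H is positive definite: a local minimum.

local minimum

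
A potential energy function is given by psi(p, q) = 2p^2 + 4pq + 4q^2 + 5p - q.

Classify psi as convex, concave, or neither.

convex

psi is quadratic, so its Hessian is the constant matrix H = [[4, 4], [4, 8]].
det(H) = 16, tr(H) = 12.
det(H) > 0 and tr(H) > 0, so H is positive definite everywhere: convex.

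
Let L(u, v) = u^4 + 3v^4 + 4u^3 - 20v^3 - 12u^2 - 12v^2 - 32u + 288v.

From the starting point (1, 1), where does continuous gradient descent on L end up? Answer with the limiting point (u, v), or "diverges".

(2, -2)

L is separable, so gradient descent decouples: u follows -∂L/∂u, v follows -∂L/∂v.
∂L/∂u = 4(u - 2)(u + 1)(u + 4); at u=1 this is -40, so u increases.
∂L/∂v = 12(v - 4)(v - 3)(v + 2); at v=1 this is 216, so v decreases.
u converges to its nearest critical value 2 (a local min of the u-part); v converges to -2. The iterate converges to (2, -2).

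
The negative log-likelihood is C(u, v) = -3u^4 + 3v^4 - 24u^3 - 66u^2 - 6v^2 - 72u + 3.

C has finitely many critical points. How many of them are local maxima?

2

C separates as a function of u plus a function of v, so ∇C=0 decouples.
∂C/∂u = -12(u + 1)(u + 2)(u + 3) = 0 at u ∈ {-3, -2, -1}; ∂C/∂v = 12v(v - 1)(v + 1) = 0 at v ∈ {-1, 0, 1}.
The Hessian is diagonal: diag(C_uu, C_vv). Second derivatives: C_uu(-3)=-24, C_uu(-2)=12, C_uu(-1)=-24; C_vv(-1)=24, C_vv(0)=-12, C_vv(1)=24.
Local maxima occur where both diagonal entries negative: (-3, 0), (-1, 0). Count: 2.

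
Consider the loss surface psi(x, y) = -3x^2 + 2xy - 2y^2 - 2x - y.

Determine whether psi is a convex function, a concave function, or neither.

psi is quadratic, so its Hessian is the constant matrix H = [[-6, 2], [2, -4]].
det(H) = 20, tr(H) = -10.
det(H) > 0 and tr(H) < 0, so H is negative definite everywhere: concave.

concave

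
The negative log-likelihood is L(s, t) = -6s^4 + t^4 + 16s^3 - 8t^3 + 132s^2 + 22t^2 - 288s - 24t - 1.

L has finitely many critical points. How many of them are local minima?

L separates as a function of s plus a function of t, so ∇L=0 decouples.
∂L/∂s = -24(s - 4)(s - 1)(s + 3) = 0 at s ∈ {-3, 1, 4}; ∂L/∂t = 4(t - 3)(t - 2)(t - 1) = 0 at t ∈ {1, 2, 3}.
The Hessian is diagonal: diag(L_ss, L_tt). Second derivatives: L_ss(-3)=-672, L_ss(1)=288, L_ss(4)=-504; L_tt(1)=8, L_tt(2)=-4, L_tt(3)=8.
Local minima occur where both diagonal entries positive: (1, 1), (1, 3). Count: 2.

2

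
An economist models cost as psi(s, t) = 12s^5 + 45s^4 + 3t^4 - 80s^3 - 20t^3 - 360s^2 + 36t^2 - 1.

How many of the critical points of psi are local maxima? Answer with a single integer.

psi separates as a function of s plus a function of t, so ∇psi=0 decouples.
∂psi/∂s = 60s(s - 2)(s + 2)(s + 3) = 0 at s ∈ {-3, -2, 0, 2}; ∂psi/∂t = 12t(t - 3)(t - 2) = 0 at t ∈ {0, 2, 3}.
The Hessian is diagonal: diag(psi_ss, psi_tt). Second derivatives: psi_ss(-3)=-900, psi_ss(-2)=480, psi_ss(0)=-720, psi_ss(2)=2400; psi_tt(0)=72, psi_tt(2)=-24, psi_tt(3)=36.
Local maxima occur where both diagonal entries negative: (-3, 2), (0, 2). Count: 2.

2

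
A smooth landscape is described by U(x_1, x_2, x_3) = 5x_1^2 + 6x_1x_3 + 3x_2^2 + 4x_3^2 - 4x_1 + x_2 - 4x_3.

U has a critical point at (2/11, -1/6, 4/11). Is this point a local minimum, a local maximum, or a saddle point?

The Hessian is constant: H = [[10, 0, 6], [0, 6, 0], [6, 0, 8]].
Leading principal minors: Δ₁ = 10, Δ₂ = 60, Δ₃ = 264.
All leading minors are positive, so H is positive definite: a local minimum.

local minimum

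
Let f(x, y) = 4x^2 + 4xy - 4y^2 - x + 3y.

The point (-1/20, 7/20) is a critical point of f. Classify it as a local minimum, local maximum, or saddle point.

The Hessian of f is constant: H = [[8, 4], [4, -8]].
det(H) = 8·(-8) − 4² = -80.
Since det(H) < 0, H is indefinite and the critical point is a saddle point.

saddle point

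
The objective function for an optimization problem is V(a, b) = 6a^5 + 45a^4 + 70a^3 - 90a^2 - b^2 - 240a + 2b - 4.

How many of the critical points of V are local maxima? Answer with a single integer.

V separates as a function of a plus a function of b, so ∇V=0 decouples.
∂V/∂a = 30(a - 1)(a + 1)(a + 2)(a + 4) = 0 at a ∈ {-4, -2, -1, 1}; ∂V/∂b = -2(b - 1) = 0 at b ∈ {1}.
The Hessian is diagonal: diag(V_aa, V_bb). Second derivatives: V_aa(-4)=-900, V_aa(-2)=180, V_aa(-1)=-180, V_aa(1)=900; V_bb(1)=-2.
Local maxima occur where both diagonal entries negative: (-4, 1), (-1, 1). Count: 2.

2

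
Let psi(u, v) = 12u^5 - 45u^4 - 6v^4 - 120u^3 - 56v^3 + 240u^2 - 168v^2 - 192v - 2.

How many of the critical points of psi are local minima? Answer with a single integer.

psi separates as a function of u plus a function of v, so ∇psi=0 decouples.
∂psi/∂u = 60u(u - 4)(u - 1)(u + 2) = 0 at u ∈ {-2, 0, 1, 4}; ∂psi/∂v = -24(v + 1)(v + 2)(v + 4) = 0 at v ∈ {-4, -2, -1}.
The Hessian is diagonal: diag(psi_uu, psi_vv). Second derivatives: psi_uu(-2)=-2160, psi_uu(0)=480, psi_uu(1)=-540, psi_uu(4)=4320; psi_vv(-4)=-144, psi_vv(-2)=48, psi_vv(-1)=-72.
Local minima occur where both diagonal entries positive: (0, -2), (4, -2). Count: 2.

2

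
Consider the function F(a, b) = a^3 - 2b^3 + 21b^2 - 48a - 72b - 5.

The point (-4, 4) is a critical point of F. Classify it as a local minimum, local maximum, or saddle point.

local maximum

The mixed partial ∂²F/∂a∂b is 0, so the Hessian at any point is diag(F_aa, F_bb) = diag(6a, 6(-2b + 7)).
At (-4, 4): H = diag(-24, -6).
Both eigenvalues are negative, so H is negative definite: a local maximum.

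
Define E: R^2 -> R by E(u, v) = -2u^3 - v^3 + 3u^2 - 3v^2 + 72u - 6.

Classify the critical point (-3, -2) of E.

local minimum

The mixed partial ∂²E/∂u∂v is 0, so the Hessian at any point is diag(E_uu, E_vv) = diag(6(-2u + 1), -6(v + 1)).
At (-3, -2): H = diag(42, 6).
Both eigenvalues are positive, so H is positive definite: a local minimum.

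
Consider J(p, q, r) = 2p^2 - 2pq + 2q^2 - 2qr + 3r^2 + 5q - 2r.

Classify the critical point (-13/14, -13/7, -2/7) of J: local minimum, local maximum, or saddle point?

The Hessian is constant: H = [[4, -2, 0], [-2, 4, -2], [0, -2, 6]].
Leading principal minors: Δ₁ = 4, Δ₂ = 12, Δ₃ = 56.
All leading minors are positive, so H is positive definite: a local minimum.

local minimum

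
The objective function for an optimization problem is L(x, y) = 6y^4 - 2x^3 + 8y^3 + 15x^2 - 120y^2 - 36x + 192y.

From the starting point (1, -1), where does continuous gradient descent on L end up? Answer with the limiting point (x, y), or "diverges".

L is separable, so gradient descent decouples: x follows -∂L/∂x, y follows -∂L/∂y.
∂L/∂x = -6(x - 3)(x - 2); at x=1 this is -12, so x increases.
∂L/∂y = 24(y - 2)(y - 1)(y + 4); at y=-1 this is 432, so y decreases.
x converges to its nearest critical value 2 (a local min of the x-part); y converges to -4. The iterate converges to (2, -4).

(2, -4)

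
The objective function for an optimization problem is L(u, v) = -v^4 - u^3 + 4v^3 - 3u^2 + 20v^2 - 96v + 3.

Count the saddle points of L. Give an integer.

3

L separates as a function of u plus a function of v, so ∇L=0 decouples.
∂L/∂u = -3u(u + 2) = 0 at u ∈ {-2, 0}; ∂L/∂v = -4(v - 4)(v - 2)(v + 3) = 0 at v ∈ {-3, 2, 4}.
The Hessian is diagonal: diag(L_uu, L_vv). Second derivatives: L_uu(-2)=6, L_uu(0)=-6; L_vv(-3)=-140, L_vv(2)=40, L_vv(4)=-56.
Saddle points occur where the two diagonal entries have opposite signs: (-2, -3), (-2, 4), (0, 2). Count: 3.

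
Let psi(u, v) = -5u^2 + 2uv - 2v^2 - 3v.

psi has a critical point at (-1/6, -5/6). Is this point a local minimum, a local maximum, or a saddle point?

The Hessian of psi is constant: H = [[-10, 2], [2, -4]].
det(H) = (-10)·(-4) − 2² = 36.
det(H) > 0 and tr(H) = -14 < 0, so H is negative definite and the point is a local maximum.

local maximum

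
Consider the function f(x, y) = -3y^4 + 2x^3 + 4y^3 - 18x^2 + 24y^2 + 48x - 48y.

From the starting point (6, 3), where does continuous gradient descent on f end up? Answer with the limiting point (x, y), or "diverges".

diverges

f is separable, so gradient descent decouples: x follows -∂f/∂x, y follows -∂f/∂y.
∂f/∂x = 6(x - 4)(x - 2); at x=6 this is 48, so x decreases.
∂f/∂y = -12(y - 2)(y - 1)(y + 2); at y=3 this is -120, so y increases.
The y-coordinate has no critical point in that direction and runs off to infinity.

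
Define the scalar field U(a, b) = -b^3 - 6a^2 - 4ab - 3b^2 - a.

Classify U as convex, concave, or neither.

The term -b^3 is cubic, so the Hessian is not constant.
∂²U/∂b² = -6b - 6, which takes both signs as b varies (negative for sufficiently large b). A diagonal entry of the Hessian changing sign means the Hessian is neither positive- nor negative-semidefinite on all of R^2.

neither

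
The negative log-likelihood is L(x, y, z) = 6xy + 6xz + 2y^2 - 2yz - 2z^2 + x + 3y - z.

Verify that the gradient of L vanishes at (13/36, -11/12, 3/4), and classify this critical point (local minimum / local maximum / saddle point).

saddle point

∇L = (6y + 6z + 1, 6x + 4y - 2z + 3, 6x - 2y - 4z - 1); substituting (13/36, -11/12, 3/4) gives ∇L = (0, 0, 0), so (13/36, -11/12, 3/4) is indeed a critical point.
The Hessian is constant: H = [[0, 6, 6], [6, 4, -2], [6, -2, -4]].
Leading principal minors: Δ₁ = 0, Δ₂ = -36, Δ₃ = -144.
The minors fit neither the all-positive nor the alternating-sign pattern, so H is indefinite: a saddle point.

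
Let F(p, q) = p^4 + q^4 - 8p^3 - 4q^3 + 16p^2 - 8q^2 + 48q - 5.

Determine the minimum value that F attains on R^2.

-85

F(p,q) separates as A(p) + B(q) − 5, so its minimum is min A + min B − 5.
A'(p) = 4p(p - 4)(p - 2) vanishes at p ∈ {0, 2, 4}; B'(q) = 4(q - 3)(q - 2)(q + 2) vanishes at q ∈ {-2, 2, 3}.
Local minima of A (where A''>0): A(0)=0, A(4)=0. Local minima of B: B(-2)=-80, B(3)=45.
So the global minimum of F is A(0) + B(-2) − 5 = 0 − 80 − 5 = -85, attained at (0, -2).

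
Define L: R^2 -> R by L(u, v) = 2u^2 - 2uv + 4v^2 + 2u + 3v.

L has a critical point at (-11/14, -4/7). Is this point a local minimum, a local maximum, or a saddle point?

local minimum

The Hessian of L is constant: H = [[4, -2], [-2, 8]].
det(H) = 4·8 − (-2)² = 28.
det(H) > 0 and tr(H) = 12 > 0, so H is positive definite and the point is a local minimum.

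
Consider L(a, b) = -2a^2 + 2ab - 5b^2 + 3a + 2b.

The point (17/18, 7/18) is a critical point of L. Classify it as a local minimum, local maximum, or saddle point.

local maximum

The Hessian of L is constant: H = [[-4, 2], [2, -10]].
det(H) = (-4)·(-10) − 2² = 36.
det(H) > 0 and tr(H) = -14 < 0, so H is negative definite and the point is a local maximum.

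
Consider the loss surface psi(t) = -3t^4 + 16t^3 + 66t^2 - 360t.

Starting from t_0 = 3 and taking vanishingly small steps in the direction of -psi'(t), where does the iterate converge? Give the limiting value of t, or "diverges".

psi'(t) = -12(t - 5)(t - 2)(t + 3), so psi'(3) = 144.
Gradient descent moves in the -psi' direction, i.e. t is decreasing.
The nearest critical point in that direction is t = 2, where psi'' = 180 > 0 (a local minimum). The iterate converges there.

2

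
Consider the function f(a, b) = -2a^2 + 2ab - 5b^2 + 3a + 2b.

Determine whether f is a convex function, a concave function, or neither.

f is quadratic, so its Hessian is the constant matrix H = [[-4, 2], [2, -10]].
det(H) = 36, tr(H) = -14.
det(H) > 0 and tr(H) < 0, so H is negative definite everywhere: concave.

concave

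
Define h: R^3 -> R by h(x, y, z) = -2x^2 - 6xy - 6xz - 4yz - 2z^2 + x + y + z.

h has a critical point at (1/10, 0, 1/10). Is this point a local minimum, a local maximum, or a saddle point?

The Hessian is constant: H = [[-4, -6, -6], [-6, 0, -4], [-6, -4, -4]].
Leading principal minors: Δ₁ = -4, Δ₂ = -36, Δ₃ = -80.
The minors fit neither the all-positive nor the alternating-sign pattern, so H is indefinite: a saddle point.

saddle point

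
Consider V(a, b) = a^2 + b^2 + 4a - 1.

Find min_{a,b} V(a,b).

-5

V(a,b) separates as P(a) + Q(b) − 1, so its minimum is min P + min Q − 1.
P'(a) = 2a + 4 vanishes at a ∈ {-2}; Q'(b) = 2b vanishes at b ∈ {0}.
Local minima of P (where P''>0): P(-2)=-4. Local minima of Q: Q(0)=0.
So the global minimum of V is P(-2) + Q(0) − 1 = -4 + 0 − 1 = -5, attained at (-2, 0).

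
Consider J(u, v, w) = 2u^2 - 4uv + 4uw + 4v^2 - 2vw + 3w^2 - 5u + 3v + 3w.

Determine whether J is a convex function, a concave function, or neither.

J is quadratic, so its Hessian is the constant matrix H = [[4, -4, 4], [-4, 8, -2], [4, -2, 6]].
Leading principal minors: 4, 16, 16.
All positive ⇒ H ≻ 0 ⇒ convex.

convex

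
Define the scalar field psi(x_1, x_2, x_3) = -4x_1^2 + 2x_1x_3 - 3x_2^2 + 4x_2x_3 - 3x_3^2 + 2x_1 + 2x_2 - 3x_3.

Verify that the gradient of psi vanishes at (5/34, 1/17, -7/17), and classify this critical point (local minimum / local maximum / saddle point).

∇psi = (-8x_1 + 2x_3 + 2, -6x_2 + 4x_3 + 2, 2x_1 + 4x_2 - 6x_3 - 3); substituting (5/34, 1/17, -7/17) gives ∇psi = (0, 0, 0), so (5/34, 1/17, -7/17) is indeed a critical point.
The Hessian is constant: H = [[-8, 0, 2], [0, -6, 4], [2, 4, -6]].
Leading principal minors: Δ₁ = -8, Δ₂ = 48, Δ₃ = -136.
The minors alternate sign starting negative (−, +, −), so H is negative definite: a local maximum.

local maximum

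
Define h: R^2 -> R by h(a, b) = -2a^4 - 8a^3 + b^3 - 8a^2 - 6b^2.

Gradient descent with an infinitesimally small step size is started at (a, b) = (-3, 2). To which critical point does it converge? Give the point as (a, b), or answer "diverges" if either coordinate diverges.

h is separable, so gradient descent decouples: a follows -∂h/∂a, b follows -∂h/∂b.
∂h/∂a = -8a(a + 1)(a + 2); at a=-3 this is 48, so a decreases.
∂h/∂b = 3b(b - 4); at b=2 this is -12, so b increases.
The a-coordinate has no critical point in that direction and runs off to infinity.

diverges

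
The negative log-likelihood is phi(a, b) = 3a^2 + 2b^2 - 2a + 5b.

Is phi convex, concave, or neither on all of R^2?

phi is quadratic, so its Hessian is the constant matrix H = [[6, 0], [0, 4]].
det(H) = 24, tr(H) = 10.
det(H) > 0 and tr(H) > 0, so H is positive definite everywhere: convex.

convex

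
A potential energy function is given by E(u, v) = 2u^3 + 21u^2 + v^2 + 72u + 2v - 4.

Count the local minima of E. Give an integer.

E separates as a function of u plus a function of v, so ∇E=0 decouples.
∂E/∂u = 6(u + 3)(u + 4) = 0 at u ∈ {-4, -3}; ∂E/∂v = 2(v + 1) = 0 at v ∈ {-1}.
The Hessian is diagonal: diag(E_uu, E_vv). Second derivatives: E_uu(-4)=-6, E_uu(-3)=6; E_vv(-1)=2.
Local minima occur where both diagonal entries positive: (-3, -1). Count: 1.

1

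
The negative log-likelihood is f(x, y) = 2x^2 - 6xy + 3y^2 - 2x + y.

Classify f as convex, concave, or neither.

neither

f is quadratic, so its Hessian is the constant matrix H = [[4, -6], [-6, 6]].
det(H) = -12, tr(H) = 10.
det(H) < 0, so H is indefinite: neither convex nor concave.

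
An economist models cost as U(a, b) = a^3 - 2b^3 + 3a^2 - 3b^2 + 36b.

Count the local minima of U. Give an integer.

U separates as a function of a plus a function of b, so ∇U=0 decouples.
∂U/∂a = 3a(a + 2) = 0 at a ∈ {-2, 0}; ∂U/∂b = -6(b - 2)(b + 3) = 0 at b ∈ {-3, 2}.
The Hessian is diagonal: diag(U_aa, U_bb). Second derivatives: U_aa(-2)=-6, U_aa(0)=6; U_bb(-3)=30, U_bb(2)=-30.
Local minima occur where both diagonal entries positive: (0, -3). Count: 1.

1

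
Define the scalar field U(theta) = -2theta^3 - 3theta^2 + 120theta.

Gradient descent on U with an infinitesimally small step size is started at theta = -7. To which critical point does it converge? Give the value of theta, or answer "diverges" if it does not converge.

U'(theta) = -6(theta - 4)(theta + 5), so U'(-7) = -132.
Gradient descent moves in the -U' direction, i.e. theta is increasing.
The nearest critical point in that direction is theta = -5, where U'' = 54 > 0 (a local minimum). The iterate converges there.

-5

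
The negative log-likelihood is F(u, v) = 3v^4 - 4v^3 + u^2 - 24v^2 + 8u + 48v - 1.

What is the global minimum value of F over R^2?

-129

F(u,v) separates as P(u) + Q(v) − 1, so its minimum is min P + min Q − 1.
P'(u) = 2u + 8 vanishes at u ∈ {-4}; Q'(v) = 12(v - 2)(v - 1)(v + 2) vanishes at v ∈ {-2, 1, 2}.
Local minima of P (where P''>0): P(-4)=-16. Local minima of Q: Q(-2)=-112, Q(2)=16.
So the global minimum of F is P(-4) + Q(-2) − 1 = -16 − 112 − 1 = -129, attained at (-4, -2).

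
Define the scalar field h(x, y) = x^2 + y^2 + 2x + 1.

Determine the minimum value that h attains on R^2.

h(x,y) separates as P(x) + Q(y) + 1, so its minimum is min P + min Q + 1.
P'(x) = 2x + 2 vanishes at x ∈ {-1}; Q'(y) = 2y vanishes at y ∈ {0}.
Local minima of P (where P''>0): P(-1)=-1. Local minima of Q: Q(0)=0.
So the global minimum of h is P(-1) + Q(0) + 1 = -1 + 0 + 1 = 0, attained at (-1, 0).

0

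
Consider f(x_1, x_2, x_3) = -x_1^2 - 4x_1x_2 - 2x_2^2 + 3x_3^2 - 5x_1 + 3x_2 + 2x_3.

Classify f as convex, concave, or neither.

neither

f is quadratic, so its Hessian is the constant matrix H = [[-2, -4, 0], [-4, -4, 0], [0, 0, 6]].
Leading principal minors: -2, -8, -48.
Neither pattern holds ⇒ H is indefinite ⇒ neither convex nor concave.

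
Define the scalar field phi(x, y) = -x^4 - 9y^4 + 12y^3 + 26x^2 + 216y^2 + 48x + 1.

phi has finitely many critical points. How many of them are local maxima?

4

phi separates as a function of x plus a function of y, so ∇phi=0 decouples.
∂phi/∂x = -4(x - 4)(x + 1)(x + 3) = 0 at x ∈ {-3, -1, 4}; ∂phi/∂y = -36y(y - 4)(y + 3) = 0 at y ∈ {-3, 0, 4}.
The Hessian is diagonal: diag(phi_xx, phi_yy). Second derivatives: phi_xx(-3)=-56, phi_xx(-1)=40, phi_xx(4)=-140; phi_yy(-3)=-756, phi_yy(0)=432, phi_yy(4)=-1008.
Local maxima occur where both diagonal entries negative: (-3, -3), (-3, 4), (4, -3), (4, 4). Count: 4.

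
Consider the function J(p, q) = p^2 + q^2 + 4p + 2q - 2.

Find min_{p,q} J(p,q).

J(p,q) separates as A(p) + B(q) − 2, so its minimum is min A + min B − 2.
A'(p) = 2p + 4 vanishes at p ∈ {-2}; B'(q) = 2q + 2 vanishes at q ∈ {-1}.
Local minima of A (where A''>0): A(-2)=-4. Local minima of B: B(-1)=-1.
So the global minimum of J is A(-2) + B(-1) − 2 = -4 − 1 − 2 = -7, attained at (-2, -1).

-7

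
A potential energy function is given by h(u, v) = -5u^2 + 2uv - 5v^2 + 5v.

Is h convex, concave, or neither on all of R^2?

h is quadratic, so its Hessian is the constant matrix H = [[-10, 2], [2, -10]].
det(H) = 96, tr(H) = -20.
det(H) > 0 and tr(H) < 0, so H is negative definite everywhere: concave.

concave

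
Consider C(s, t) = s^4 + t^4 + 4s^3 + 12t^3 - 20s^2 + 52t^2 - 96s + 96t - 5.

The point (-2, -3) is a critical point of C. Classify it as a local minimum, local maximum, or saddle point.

The mixed partial ∂²C/∂s∂t is 0, so the Hessian at any point is diag(C_ss, C_tt) = diag(4(3s^2 + 6s - 10), 4(3t^2 + 18t + 26)).
At (-2, -3): H = diag(-40, -4).
Both eigenvalues are negative, so H is negative definite: a local maximum.

local maximum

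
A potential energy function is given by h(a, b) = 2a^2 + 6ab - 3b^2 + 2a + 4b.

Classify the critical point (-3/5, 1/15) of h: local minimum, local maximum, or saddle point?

saddle point

The Hessian of h is constant: H = [[4, 6], [6, -6]].
det(H) = 4·(-6) − 6² = -60.
Since det(H) < 0, H is indefinite and the critical point is a saddle point.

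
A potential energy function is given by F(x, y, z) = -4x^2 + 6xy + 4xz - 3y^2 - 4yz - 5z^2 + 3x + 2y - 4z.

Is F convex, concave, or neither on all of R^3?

F is quadratic, so its Hessian is the constant matrix H = [[-8, 6, 4], [6, -6, -4], [4, -4, -10]].
Leading principal minors: -8, 12, -88.
Signs alternate −, +, − ⇒ H ≺ 0 ⇒ concave.

concave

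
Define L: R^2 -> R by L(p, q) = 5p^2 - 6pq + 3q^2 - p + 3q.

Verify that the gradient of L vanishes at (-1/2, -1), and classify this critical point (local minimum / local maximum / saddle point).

∇L = (10p - 6q - 1, -6p + 6q + 3); substituting (-1/2, -1) gives ∇L = (0, 0), so (-1/2, -1) is indeed a critical point.
The Hessian of L is constant: H = [[10, -6], [-6, 6]].
det(H) = 10·6 − (-6)² = 24.
det(H) > 0 and tr(H) = 16 > 0, so H is positive definite and the point is a local minimum.

local minimum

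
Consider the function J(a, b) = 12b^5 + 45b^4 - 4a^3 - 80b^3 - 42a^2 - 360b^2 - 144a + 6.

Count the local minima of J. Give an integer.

J separates as a function of a plus a function of b, so ∇J=0 decouples.
∂J/∂a = -12(a + 3)(a + 4) = 0 at a ∈ {-4, -3}; ∂J/∂b = 60b(b - 2)(b + 2)(b + 3) = 0 at b ∈ {-3, -2, 0, 2}.
The Hessian is diagonal: diag(J_aa, J_bb). Second derivatives: J_aa(-4)=12, J_aa(-3)=-12; J_bb(-3)=-900, J_bb(-2)=480, J_bb(0)=-720, J_bb(2)=2400.
Local minima occur where both diagonal entries positive: (-4, -2), (-4, 2). Count: 2.

2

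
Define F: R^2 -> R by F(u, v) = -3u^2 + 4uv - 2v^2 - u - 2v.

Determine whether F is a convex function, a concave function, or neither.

F is quadratic, so its Hessian is the constant matrix H = [[-6, 4], [4, -4]].
det(H) = 8, tr(H) = -10.
det(H) > 0 and tr(H) < 0, so H is negative definite everywhere: concave.

concave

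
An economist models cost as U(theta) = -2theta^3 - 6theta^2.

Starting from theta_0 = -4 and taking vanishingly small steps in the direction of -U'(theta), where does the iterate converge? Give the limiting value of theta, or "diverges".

U'(theta) = -6theta(theta + 2), so U'(-4) = -48.
Gradient descent moves in the -U' direction, i.e. theta is increasing.
The nearest critical point in that direction is theta = -2, where U'' = 12 > 0 (a local minimum). The iterate converges there.

-2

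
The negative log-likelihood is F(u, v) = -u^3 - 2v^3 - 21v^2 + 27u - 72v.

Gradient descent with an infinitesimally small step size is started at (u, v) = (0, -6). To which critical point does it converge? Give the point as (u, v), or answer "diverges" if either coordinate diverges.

(-3, -4)

F is separable, so gradient descent decouples: u follows -∂F/∂u, v follows -∂F/∂v.
∂F/∂u = -3(u - 3)(u + 3); at u=0 this is 27, so u decreases.
∂F/∂v = -6(v + 3)(v + 4); at v=-6 this is -36, so v increases.
u converges to its nearest critical value -3 (a local min of the u-part); v converges to -4. The iterate converges to (-3, -4).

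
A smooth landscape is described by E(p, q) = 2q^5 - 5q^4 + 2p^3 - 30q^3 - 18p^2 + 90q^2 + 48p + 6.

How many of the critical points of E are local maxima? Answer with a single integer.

2

E separates as a function of p plus a function of q, so ∇E=0 decouples.
∂E/∂p = 6(p - 4)(p - 2) = 0 at p ∈ {2, 4}; ∂E/∂q = 10q(q - 3)(q - 2)(q + 3) = 0 at q ∈ {-3, 0, 2, 3}.
The Hessian is diagonal: diag(E_pp, E_qq). Second derivatives: E_pp(2)=-12, E_pp(4)=12; E_qq(-3)=-900, E_qq(0)=180, E_qq(2)=-100, E_qq(3)=180.
Local maxima occur where both diagonal entries negative: (2, -3), (2, 2). Count: 2.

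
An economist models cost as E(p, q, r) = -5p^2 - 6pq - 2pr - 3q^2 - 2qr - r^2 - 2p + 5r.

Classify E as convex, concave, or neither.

concave

E is quadratic, so its Hessian is the constant matrix H = [[-10, -6, -2], [-6, -6, -2], [-2, -2, -2]].
Leading principal minors: -10, 24, -32.
Signs alternate −, +, − ⇒ H ≺ 0 ⇒ concave.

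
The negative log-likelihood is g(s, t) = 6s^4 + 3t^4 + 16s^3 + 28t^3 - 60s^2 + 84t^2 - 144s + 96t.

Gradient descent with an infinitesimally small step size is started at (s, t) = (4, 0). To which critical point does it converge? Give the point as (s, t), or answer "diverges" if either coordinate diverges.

(2, -1)

g is separable, so gradient descent decouples: s follows -∂g/∂s, t follows -∂g/∂t.
∂g/∂s = 24(s - 2)(s + 1)(s + 3); at s=4 this is 1680, so s decreases.
∂g/∂t = 12(t + 1)(t + 2)(t + 4); at t=0 this is 96, so t decreases.
s converges to its nearest critical value 2 (a local min of the s-part); t converges to -1. The iterate converges to (2, -1).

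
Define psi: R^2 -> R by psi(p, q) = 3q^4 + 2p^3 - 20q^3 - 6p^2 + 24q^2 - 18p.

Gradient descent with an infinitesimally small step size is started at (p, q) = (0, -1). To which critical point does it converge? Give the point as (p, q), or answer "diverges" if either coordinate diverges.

(3, 0)

psi is separable, so gradient descent decouples: p follows -∂psi/∂p, q follows -∂psi/∂q.
∂psi/∂p = 6(p - 3)(p + 1); at p=0 this is -18, so p increases.
∂psi/∂q = 12q(q - 4)(q - 1); at q=-1 this is -120, so q increases.
p converges to its nearest critical value 3 (a local min of the p-part); q converges to 0. The iterate converges to (3, 0).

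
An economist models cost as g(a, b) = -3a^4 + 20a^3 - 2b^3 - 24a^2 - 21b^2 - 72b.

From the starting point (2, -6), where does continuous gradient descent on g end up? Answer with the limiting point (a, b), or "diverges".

g is separable, so gradient descent decouples: a follows -∂g/∂a, b follows -∂g/∂b.
∂g/∂a = -12a(a - 4)(a - 1); at a=2 this is 48, so a decreases.
∂g/∂b = -6(b + 3)(b + 4); at b=-6 this is -36, so b increases.
a converges to its nearest critical value 1 (a local min of the a-part); b converges to -4. The iterate converges to (1, -4).

(1, -4)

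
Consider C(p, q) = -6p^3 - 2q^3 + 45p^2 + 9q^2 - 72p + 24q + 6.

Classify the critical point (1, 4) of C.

The mixed partial ∂²C/∂p∂q is 0, so the Hessian at any point is diag(C_pp, C_qq) = diag(18(-2p + 5), 6(-2q + 3)).
At (1, 4): H = diag(54, -30).
The eigenvalues have opposite signs, so H is indefinite: a saddle point.

saddle point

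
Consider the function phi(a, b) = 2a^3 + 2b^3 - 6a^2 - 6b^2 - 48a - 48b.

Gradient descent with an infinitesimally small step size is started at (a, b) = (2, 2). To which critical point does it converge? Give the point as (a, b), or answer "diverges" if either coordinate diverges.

(4, 4)

phi is separable, so gradient descent decouples: a follows -∂phi/∂a, b follows -∂phi/∂b.
∂phi/∂a = 6(a - 4)(a + 2); at a=2 this is -48, so a increases.
∂phi/∂b = 6(b - 4)(b + 2); at b=2 this is -48, so b increases.
a converges to its nearest critical value 4 (a local min of the a-part); b converges to 4. The iterate converges to (4, 4).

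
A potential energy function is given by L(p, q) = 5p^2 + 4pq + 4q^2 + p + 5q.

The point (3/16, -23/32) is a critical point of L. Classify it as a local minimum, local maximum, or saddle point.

local minimum

The Hessian of L is constant: H = [[10, 4], [4, 8]].
det(H) = 10·8 − 4² = 64.
det(H) > 0 and tr(H) = 18 > 0, so H is positive definite and the point is a local minimum.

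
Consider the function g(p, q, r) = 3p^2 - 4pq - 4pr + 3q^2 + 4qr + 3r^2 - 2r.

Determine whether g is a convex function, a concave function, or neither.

convex

g is quadratic, so its Hessian is the constant matrix H = [[6, -4, -4], [-4, 6, 4], [-4, 4, 6]].
Leading principal minors: 6, 20, 56.
All positive ⇒ H ≻ 0 ⇒ convex.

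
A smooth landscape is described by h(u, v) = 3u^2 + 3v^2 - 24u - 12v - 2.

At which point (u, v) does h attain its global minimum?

(4, 2)

h(u,v) separates as P(u) + Q(v) − 2, so its minimum is min P + min Q − 2.
P'(u) = 6u - 24 vanishes at u ∈ {4}; Q'(v) = 6v - 12 vanishes at v ∈ {2}.
Local minima of P (where P''>0): P(4)=-48. Local minima of Q: Q(2)=-12.
So the global minimum of h is P(4) + Q(2) − 2 = -48 − 12 − 2 = -62, attained at (4, 2).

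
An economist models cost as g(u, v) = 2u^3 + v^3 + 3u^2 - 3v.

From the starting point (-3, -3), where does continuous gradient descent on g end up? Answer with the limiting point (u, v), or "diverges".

diverges

g is separable, so gradient descent decouples: u follows -∂g/∂u, v follows -∂g/∂v.
∂g/∂u = 6u(u + 1); at u=-3 this is 36, so u decreases.
∂g/∂v = 3(v - 1)(v + 1); at v=-3 this is 24, so v decreases.
The u-coordinate has no critical point in that direction and runs off to infinity.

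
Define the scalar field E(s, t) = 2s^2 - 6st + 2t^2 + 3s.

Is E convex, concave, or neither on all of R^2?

neither

E is quadratic, so its Hessian is the constant matrix H = [[4, -6], [-6, 4]].
det(H) = -20, tr(H) = 8.
det(H) < 0, so H is indefinite: neither convex nor concave.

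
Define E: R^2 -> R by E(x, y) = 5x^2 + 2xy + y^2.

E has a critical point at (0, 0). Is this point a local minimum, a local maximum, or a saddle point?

The Hessian of E is constant: H = [[10, 2], [2, 2]].
det(H) = 10·2 − 2² = 16.
det(H) > 0 and tr(H) = 12 > 0, so H is positive definite and the point is a local minimum.

local minimum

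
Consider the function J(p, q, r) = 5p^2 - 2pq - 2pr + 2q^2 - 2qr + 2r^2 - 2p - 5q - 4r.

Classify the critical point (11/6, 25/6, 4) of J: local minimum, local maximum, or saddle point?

local minimum

The Hessian is constant: H = [[10, -2, -2], [-2, 4, -2], [-2, -2, 4]].
Leading principal minors: Δ₁ = 10, Δ₂ = 36, Δ₃ = 72.
All leading minors are positive, so H is positive definite: a local minimum.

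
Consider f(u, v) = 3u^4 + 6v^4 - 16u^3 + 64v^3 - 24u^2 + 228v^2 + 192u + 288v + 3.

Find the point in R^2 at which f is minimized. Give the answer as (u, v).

(-2, -1)

f(u,v) separates as P(u) + Q(v) + 3, so its minimum is min P + min Q + 3.
P'(u) = 12(u - 4)(u - 2)(u + 2) vanishes at u ∈ {-2, 2, 4}; Q'(v) = 24(v + 1)(v + 3)(v + 4) vanishes at v ∈ {-4, -3, -1}.
Local minima of P (where P''>0): P(-2)=-304, P(4)=128. Local minima of Q: Q(-4)=-64, Q(-1)=-118.
So the global minimum of f is P(-2) + Q(-1) + 3 = -304 − 118 + 3 = -419, attained at (-2, -1).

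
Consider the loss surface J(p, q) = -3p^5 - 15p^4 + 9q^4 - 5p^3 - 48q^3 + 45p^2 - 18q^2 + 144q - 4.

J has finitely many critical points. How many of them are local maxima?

J separates as a function of p plus a function of q, so ∇J=0 decouples.
∂J/∂p = -15p(p - 1)(p + 2)(p + 3) = 0 at p ∈ {-3, -2, 0, 1}; ∂J/∂q = 36(q - 4)(q - 1)(q + 1) = 0 at q ∈ {-1, 1, 4}.
The Hessian is diagonal: diag(J_pp, J_qq). Second derivatives: J_pp(-3)=180, J_pp(-2)=-90, J_pp(0)=90, J_pp(1)=-180; J_qq(-1)=360, J_qq(1)=-216, J_qq(4)=540.
Local maxima occur where both diagonal entries negative: (-2, 1), (1, 1). Count: 2.

2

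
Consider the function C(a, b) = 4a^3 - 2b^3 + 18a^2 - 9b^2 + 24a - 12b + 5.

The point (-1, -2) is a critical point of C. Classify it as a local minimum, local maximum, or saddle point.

local minimum

The mixed partial ∂²C/∂a∂b is 0, so the Hessian at any point is diag(C_aa, C_bb) = diag(12(2a + 3), -6(2b + 3)).
At (-1, -2): H = diag(12, 6).
Both eigenvalues are positive, so H is positive definite: a local minimum.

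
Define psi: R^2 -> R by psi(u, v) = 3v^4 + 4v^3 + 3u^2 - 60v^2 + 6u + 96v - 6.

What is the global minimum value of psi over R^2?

-841

psi(u,v) separates as P(u) + Q(v) − 6, so its minimum is min P + min Q − 6.
P'(u) = 6u + 6 vanishes at u ∈ {-1}; Q'(v) = 12(v - 2)(v - 1)(v + 4) vanishes at v ∈ {-4, 1, 2}.
Local minima of P (where P''>0): P(-1)=-3. Local minima of Q: Q(-4)=-832, Q(2)=32.
So the global minimum of psi is P(-1) + Q(-4) − 6 = -3 − 832 − 6 = -841, attained at (-1, -4).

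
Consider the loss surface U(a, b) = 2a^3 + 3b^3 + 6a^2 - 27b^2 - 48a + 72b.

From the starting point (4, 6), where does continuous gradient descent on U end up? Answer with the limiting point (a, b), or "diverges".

U is separable, so gradient descent decouples: a follows -∂U/∂a, b follows -∂U/∂b.
∂U/∂a = 6(a - 2)(a + 4); at a=4 this is 96, so a decreases.
∂U/∂b = 9(b - 4)(b - 2); at b=6 this is 72, so b decreases.
a converges to its nearest critical value 2 (a local min of the a-part); b converges to 4. The iterate converges to (2, 4).

(2, 4)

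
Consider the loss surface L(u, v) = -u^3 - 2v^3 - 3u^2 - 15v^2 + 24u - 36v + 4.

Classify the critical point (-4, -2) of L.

The mixed partial ∂²L/∂u∂v is 0, so the Hessian at any point is diag(L_uu, L_vv) = diag(-6(u + 1), -6(2v + 5)).
At (-4, -2): H = diag(18, -6).
The eigenvalues have opposite signs, so H is indefinite: a saddle point.

saddle point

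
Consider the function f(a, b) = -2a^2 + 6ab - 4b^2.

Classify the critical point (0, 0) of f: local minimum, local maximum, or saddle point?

saddle point

The Hessian of f is constant: H = [[-4, 6], [6, -8]].
det(H) = (-4)·(-8) − 6² = -4.
Since det(H) < 0, H is indefinite and the critical point is a saddle point.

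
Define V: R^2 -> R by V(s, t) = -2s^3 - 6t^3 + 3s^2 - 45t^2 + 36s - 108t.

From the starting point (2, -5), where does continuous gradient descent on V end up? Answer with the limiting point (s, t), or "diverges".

(-2, -3)

V is separable, so gradient descent decouples: s follows -∂V/∂s, t follows -∂V/∂t.
∂V/∂s = -6(s - 3)(s + 2); at s=2 this is 24, so s decreases.
∂V/∂t = -18(t + 2)(t + 3); at t=-5 this is -108, so t increases.
s converges to its nearest critical value -2 (a local min of the s-part); t converges to -3. The iterate converges to (-2, -3).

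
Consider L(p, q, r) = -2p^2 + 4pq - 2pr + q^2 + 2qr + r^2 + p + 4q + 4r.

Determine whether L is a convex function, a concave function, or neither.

L is quadratic, so its Hessian is the constant matrix H = [[-4, 4, -2], [4, 2, 2], [-2, 2, 2]].
Leading principal minors: -4, -24, -72.
Neither pattern holds ⇒ H is indefinite ⇒ neither convex nor concave.

neither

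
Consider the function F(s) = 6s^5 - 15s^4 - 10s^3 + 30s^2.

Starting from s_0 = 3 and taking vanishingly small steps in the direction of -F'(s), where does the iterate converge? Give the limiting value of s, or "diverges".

F'(s) = 30s(s - 2)(s - 1)(s + 1), so F'(3) = 720.
Gradient descent moves in the -F' direction, i.e. s is decreasing.
The nearest critical point in that direction is s = 2, where F'' = 180 > 0 (a local minimum). The iterate converges there.

2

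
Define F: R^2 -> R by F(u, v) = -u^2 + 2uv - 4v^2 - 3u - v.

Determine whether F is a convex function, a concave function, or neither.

concave

F is quadratic, so its Hessian is the constant matrix H = [[-2, 2], [2, -8]].
det(H) = 12, tr(H) = -10.
det(H) > 0 and tr(H) < 0, so H is negative definite everywhere: concave.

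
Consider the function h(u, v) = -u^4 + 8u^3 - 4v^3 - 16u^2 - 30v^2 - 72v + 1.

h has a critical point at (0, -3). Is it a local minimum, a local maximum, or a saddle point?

The mixed partial ∂²h/∂u∂v is 0, so the Hessian at any point is diag(h_uu, h_vv) = diag(4(-3u^2 + 12u - 8), -12(2v + 5)).
At (0, -3): H = diag(-32, 12).
The eigenvalues have opposite signs, so H is indefinite: a saddle point.

saddle point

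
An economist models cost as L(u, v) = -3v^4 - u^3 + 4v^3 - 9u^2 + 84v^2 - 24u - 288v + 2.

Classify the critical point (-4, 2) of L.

The mixed partial ∂²L/∂u∂v is 0, so the Hessian at any point is diag(L_uu, L_vv) = diag(-6(u + 3), 12(-3v^2 + 2v + 14)).
At (-4, 2): H = diag(6, 72).
Both eigenvalues are positive, so H is positive definite: a local minimum.

local minimum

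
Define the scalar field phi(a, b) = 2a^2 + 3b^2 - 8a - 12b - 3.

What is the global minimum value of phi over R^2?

-23

phi(a,b) separates as P(a) + Q(b) − 3, so its minimum is min P + min Q − 3.
P'(a) = 4a - 8 vanishes at a ∈ {2}; Q'(b) = 6b - 12 vanishes at b ∈ {2}.
Local minima of P (where P''>0): P(2)=-8. Local minima of Q: Q(2)=-12.
So the global minimum of phi is P(2) + Q(2) − 3 = -8 − 12 − 3 = -23, attained at (2, 2).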